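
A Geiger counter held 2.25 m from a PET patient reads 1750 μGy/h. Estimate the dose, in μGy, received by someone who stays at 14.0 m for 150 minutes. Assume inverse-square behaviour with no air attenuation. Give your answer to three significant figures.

Applying the 1/r² law, rate at 14.0 m:
1750 × (2.25/14.0)² = 1750 × 0.02583 = 45.20 μGy/h.
Dose = rate × time = 45.20 μGy/h × 2.500 h = 113.0 μGy.

113 μGy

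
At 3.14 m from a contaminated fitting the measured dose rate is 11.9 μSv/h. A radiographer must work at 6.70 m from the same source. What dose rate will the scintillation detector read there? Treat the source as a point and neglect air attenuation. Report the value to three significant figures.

2.61 μSv/h

Since intensity falls as 1/r², scaling from 3.14 m to 6.70 m:
(3.14/6.70)² = 0.2196, so 11.9 × 0.2196 = 2.613 μSv/h.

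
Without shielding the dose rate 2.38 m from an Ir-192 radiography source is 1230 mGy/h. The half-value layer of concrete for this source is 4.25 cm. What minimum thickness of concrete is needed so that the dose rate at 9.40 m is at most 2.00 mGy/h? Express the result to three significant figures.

At 9.40 m, distance alone gives 1230 × (2.38/9.40)² = 1230 × 0.06411 = 78.86 mGy/h.
Further attenuation needed: 78.86/2.00 = 39.43.
n = log₂(39.43) = 5.301 half-value layers.
Thickness = 5.301 × 4.25 cm = 22.53 cm.

22.5 cm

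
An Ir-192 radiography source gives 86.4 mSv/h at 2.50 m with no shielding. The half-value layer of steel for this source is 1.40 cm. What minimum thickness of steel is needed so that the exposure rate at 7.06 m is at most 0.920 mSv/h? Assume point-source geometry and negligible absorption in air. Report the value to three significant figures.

4.98 cm

At 7.06 m, distance alone gives 86.4 × (2.50/7.06)² = 86.4 × 0.1254 = 10.83 mSv/h.
Further attenuation needed: 10.83/0.920 = 11.77.
n = log₂(11.77) = 3.557 half-value layers.
Thickness = 3.557 × 1.40 cm = 4.980 cm.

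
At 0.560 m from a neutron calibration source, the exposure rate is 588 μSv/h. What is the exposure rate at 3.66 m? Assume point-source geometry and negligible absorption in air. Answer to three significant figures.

13.8 μSv/h

Using I₁d₁² = I₂d₂², the rate at 3.66 m is
(0.560/3.66)² = 0.02341, so 588 × 0.02341 = 13.77 μSv/h.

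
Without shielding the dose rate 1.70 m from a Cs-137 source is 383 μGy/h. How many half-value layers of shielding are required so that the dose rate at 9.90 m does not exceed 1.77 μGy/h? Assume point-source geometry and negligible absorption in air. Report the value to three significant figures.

2.67 half-value layers

At 9.90 m, distance alone gives 383 × (1.70/9.90)² = 383 × 0.02949 = 11.29 μGy/h.
Further attenuation needed: 11.29/1.77 = 6.379.
n = log₂(6.379) = 2.673 half-value layers.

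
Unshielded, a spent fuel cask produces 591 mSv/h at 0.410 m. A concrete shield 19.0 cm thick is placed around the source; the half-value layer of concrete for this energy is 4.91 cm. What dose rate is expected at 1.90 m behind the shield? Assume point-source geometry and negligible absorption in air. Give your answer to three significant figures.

1.88 mSv/h

Distance alone: 591 × (0.410/1.90)² = 591 × 0.04657 = 27.52 mSv/h.
Shield: 19.0/4.91 = 3.870 half-value layers → attenuation 2^(−3.870) = 0.06839.
Combined: 27.52 × 0.06839 = 1.882 mSv/h.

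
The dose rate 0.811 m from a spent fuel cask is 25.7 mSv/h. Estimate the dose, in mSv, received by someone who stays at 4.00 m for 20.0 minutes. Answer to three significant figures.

0.352 mSv

Applying the 1/r² law, rate at 4.00 m:
25.7 × (0.811/4.00)² = 25.7 × 0.04111 = 1.057 mSv/h.
Dose = rate × time = 1.057 mSv/h × 0.3333 h = 0.3523 mSv.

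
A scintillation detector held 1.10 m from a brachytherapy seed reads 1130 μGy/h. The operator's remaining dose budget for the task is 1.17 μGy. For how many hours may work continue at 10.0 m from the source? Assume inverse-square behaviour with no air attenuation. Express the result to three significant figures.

By the inverse-square law, rate at 10.0 m:
(1.10/10.0)² = 0.01210, so 1130 × 0.01210 = 13.67 μGy/h.
Stay time = 1.17 μGy ÷ 13.67 μGy/h = 0.08559 h.

0.0856 h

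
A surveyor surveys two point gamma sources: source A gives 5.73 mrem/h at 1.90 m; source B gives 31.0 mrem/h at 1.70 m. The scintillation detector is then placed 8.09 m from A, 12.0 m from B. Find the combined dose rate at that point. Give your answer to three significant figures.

Each source contributes Iᵢ·(dᵢ/rᵢ)²; contributions add.
A: 5.73 × (1.90/8.09)² = 0.3161 mrem/h
B: 31.0 × (1.70/12.0)² = 0.6222 mrem/h
Total = 0.3161 + 0.6222 = 0.9383 mrem/h.

0.938 mrem/h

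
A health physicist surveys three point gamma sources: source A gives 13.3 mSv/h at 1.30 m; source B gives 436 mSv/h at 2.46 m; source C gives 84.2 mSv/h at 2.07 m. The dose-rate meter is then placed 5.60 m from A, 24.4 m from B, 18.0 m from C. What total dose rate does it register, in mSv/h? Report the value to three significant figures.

6.26 mSv/h

By superposition, sum each source's inverse-square contribution:
A: 13.3 × (1.30/5.60)² = 0.7167 mSv/h
B: 436 × (2.46/24.4)² = 4.432 mSv/h
C: 84.2 × (2.07/18.0)² = 1.114 mSv/h
Total = 0.7167 + 4.432 + 1.114 = 6.263 mSv/h.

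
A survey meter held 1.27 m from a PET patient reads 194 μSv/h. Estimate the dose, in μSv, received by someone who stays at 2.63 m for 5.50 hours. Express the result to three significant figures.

249 μSv

By the inverse-square law, rate at 2.63 m:
(1.27/2.63)² = 0.2332, so 194 × 0.2332 = 45.24 μSv/h.
Dose = rate × time = 45.24 μSv/h × 5.500 h = 248.8 μSv.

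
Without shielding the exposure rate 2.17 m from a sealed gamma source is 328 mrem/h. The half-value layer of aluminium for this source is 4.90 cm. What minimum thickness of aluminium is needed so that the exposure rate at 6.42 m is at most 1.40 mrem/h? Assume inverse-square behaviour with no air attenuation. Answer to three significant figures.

At 6.42 m, distance alone gives (2.17/6.42)² = 0.1142, so 328 × 0.1142 = 37.46 mrem/h.
Further attenuation needed: 37.46/1.40 = 26.76.
n = log₂(26.76) = 4.742 half-value layers.
Thickness = 4.742 × 4.90 cm = 23.24 cm.

23.2 cm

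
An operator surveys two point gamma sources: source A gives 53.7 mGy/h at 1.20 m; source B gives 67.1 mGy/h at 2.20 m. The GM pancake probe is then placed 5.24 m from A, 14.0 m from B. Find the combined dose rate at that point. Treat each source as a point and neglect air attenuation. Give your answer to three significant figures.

4.47 mGy/h

By superposition, sum each source's inverse-square contribution:
A: 53.7 × (1.20/5.24)² = 2.816 mGy/h
B: 67.1 × (2.20/14.0)² = 1.657 mGy/h
Total = 2.816 + 1.657 = 4.473 mGy/h.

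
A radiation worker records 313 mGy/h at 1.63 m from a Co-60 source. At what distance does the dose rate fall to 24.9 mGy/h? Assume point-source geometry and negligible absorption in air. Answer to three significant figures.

5.78 m

Applying the 1/r² law, d₂ = d₁·√(I₁/I₂).
I₁/I₂ = 313/24.9 = 12.57, so d₂ = 1.63 × √12.57 = 5.779 m.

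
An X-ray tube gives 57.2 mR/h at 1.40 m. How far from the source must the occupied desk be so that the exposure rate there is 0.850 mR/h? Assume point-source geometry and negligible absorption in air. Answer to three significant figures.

11.5 m

Using I₁d₁² = I₂d₂², d₂ = d₁·√(I₁/I₂).
I₁/I₂ = 57.2/0.850 = 67.29, so d₂ = 1.40 × √67.29 = 11.48 m.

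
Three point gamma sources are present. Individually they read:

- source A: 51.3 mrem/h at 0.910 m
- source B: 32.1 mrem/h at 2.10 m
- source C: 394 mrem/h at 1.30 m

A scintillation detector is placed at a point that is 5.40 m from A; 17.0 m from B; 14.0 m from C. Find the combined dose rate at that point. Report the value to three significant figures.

5.34 mrem/h

By superposition, sum each source's inverse-square contribution:
A: 51.3 × (0.910/5.40)² = 1.457 mrem/h
B: 32.1 × (2.10/17.0)² = 0.4898 mrem/h
C: 394 × (1.30/14.0)² = 3.397 mrem/h
Total = 1.457 + 0.4898 + 3.397 = 5.344 mrem/h.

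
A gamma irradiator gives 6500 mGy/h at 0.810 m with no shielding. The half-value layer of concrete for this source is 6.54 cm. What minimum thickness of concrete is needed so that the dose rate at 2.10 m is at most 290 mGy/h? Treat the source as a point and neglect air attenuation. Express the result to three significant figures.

11.4 cm

At 2.10 m, distance alone gives (0.810/2.10)² = 0.1488, so 6500 × 0.1488 = 967.2 mGy/h.
Further attenuation needed: 967.2/290 = 3.335.
n = log₂(3.335) = 1.738 half-value layers.
Thickness = 1.738 × 6.54 cm = 11.37 cm.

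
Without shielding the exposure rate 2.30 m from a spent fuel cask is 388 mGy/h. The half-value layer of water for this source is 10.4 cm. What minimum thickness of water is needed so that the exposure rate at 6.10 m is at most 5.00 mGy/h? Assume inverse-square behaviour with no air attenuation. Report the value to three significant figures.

At 6.10 m, distance alone gives (2.30/6.10)² = 0.1422, so 388 × 0.1422 = 55.17 mGy/h.
Further attenuation needed: 55.17/5.00 = 11.03.
n = log₂(11.03) = 3.463 half-value layers.
Thickness = 3.463 × 10.4 cm = 36.02 cm.

36.0 cm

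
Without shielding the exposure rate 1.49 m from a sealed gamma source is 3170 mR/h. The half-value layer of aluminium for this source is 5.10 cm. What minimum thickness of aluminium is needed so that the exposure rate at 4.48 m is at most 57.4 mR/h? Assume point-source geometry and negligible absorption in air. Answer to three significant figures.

At 4.48 m, distance alone gives 3170 × (1.49/4.48)² = 3170 × 0.1106 = 350.6 mR/h.
Further attenuation needed: 350.6/57.4 = 6.108.
n = log₂(6.108) = 2.611 half-value layers.
Thickness = 2.611 × 5.10 cm = 13.32 cm.

13.3 cm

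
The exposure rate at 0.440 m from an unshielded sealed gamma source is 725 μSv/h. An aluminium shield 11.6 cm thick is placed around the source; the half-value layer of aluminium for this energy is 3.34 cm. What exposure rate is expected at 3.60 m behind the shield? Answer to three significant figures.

Distance alone: (0.440/3.60)² = 0.01494, so 725 × 0.01494 = 10.83 μSv/h.
Shield: 11.6/3.34 = 3.473 half-value layers → attenuation 2^(−3.473) = 0.09006.
Combined: 10.83 × 0.09006 = 0.9753 μSv/h.

0.975 μSv/h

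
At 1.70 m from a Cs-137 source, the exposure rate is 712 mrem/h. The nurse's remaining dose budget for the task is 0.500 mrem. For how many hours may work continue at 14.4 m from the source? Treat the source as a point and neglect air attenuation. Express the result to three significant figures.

Applying the 1/r² law, rate at 14.4 m:
712 × (1.70/14.4)² = 712 × 0.01394 = 9.925 mrem/h.
Stay time = 0.500 mrem ÷ 9.925 mrem/h = 0.05038 h.

0.0504 h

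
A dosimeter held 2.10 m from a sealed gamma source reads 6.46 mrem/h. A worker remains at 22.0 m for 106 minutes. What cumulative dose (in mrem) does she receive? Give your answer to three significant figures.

By the inverse-square law, rate at 22.0 m:
6.46 × (2.10/22.0)² = 6.46 × 0.009112 = 0.05886 mrem/h.
Dose = rate × time = 0.05886 mrem/h × 1.767 h = 0.1040 mrem.

0.104 mrem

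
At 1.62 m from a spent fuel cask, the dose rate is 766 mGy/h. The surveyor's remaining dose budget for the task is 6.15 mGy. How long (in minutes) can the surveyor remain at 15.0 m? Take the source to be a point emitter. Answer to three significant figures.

41.3 min

By the inverse-square law, rate at 15.0 m:
(1.62/15.0)² = 0.01166, so 766 × 0.01166 = 8.932 mGy/h.
Stay time = 6.15 mGy ÷ 8.932 mGy/h = 0.6885 h = 41.31 min.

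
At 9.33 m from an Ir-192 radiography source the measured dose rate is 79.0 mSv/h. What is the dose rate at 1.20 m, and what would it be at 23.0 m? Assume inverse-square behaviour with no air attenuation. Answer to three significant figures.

Applying the 1/r² law,
At 1.20 m: 79.0 × (9.33/1.20)² = 79.0 × 60.45 = 4776 mSv/h
At 23.0 m: (1.20/23.0)² = 0.002722, so 4776 × 0.002722 = 13.00 mSv/h.

4780 mSv/h; 13.0 mSv/h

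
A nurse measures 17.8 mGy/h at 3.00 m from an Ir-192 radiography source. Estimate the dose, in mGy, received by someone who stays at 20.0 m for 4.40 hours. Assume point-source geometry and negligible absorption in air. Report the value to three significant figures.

Intensity scales as (d₁/d₂)², so rate at 20.0 m:
17.8 × (3.00/20.0)² = 17.8 × 0.02250 = 0.4005 mGy/h.
Dose = rate × time = 0.4005 mGy/h × 4.400 h = 1.762 mGy.

1.76 mGy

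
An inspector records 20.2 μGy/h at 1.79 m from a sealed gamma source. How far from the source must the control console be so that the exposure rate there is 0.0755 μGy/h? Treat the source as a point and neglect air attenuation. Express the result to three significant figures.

Since intensity falls as 1/r², d₂ = d₁·√(I₁/I₂).
I₁/I₂ = 20.2/0.0755 = 267.5, so d₂ = 1.79 × √267.5 = 29.28 m.

29.3 m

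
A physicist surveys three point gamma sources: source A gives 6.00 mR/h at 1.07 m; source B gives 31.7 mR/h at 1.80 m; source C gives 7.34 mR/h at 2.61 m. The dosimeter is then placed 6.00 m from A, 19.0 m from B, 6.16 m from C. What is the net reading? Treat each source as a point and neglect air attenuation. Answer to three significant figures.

1.79 mR/h

Each source contributes Iᵢ·(dᵢ/rᵢ)²; contributions add.
A: 6.00 × (1.07/6.00)² = 0.1908 mR/h
B: 31.7 × (1.80/19.0)² = 0.2845 mR/h
C: 7.34 × (2.61/6.16)² = 1.318 mR/h
Total = 0.1908 + 0.2845 + 1.318 = 1.793 mR/h.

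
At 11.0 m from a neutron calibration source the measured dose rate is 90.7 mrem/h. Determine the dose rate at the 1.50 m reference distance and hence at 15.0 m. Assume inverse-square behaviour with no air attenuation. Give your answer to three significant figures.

Applying the 1/r² law,
At 1.50 m: (11.0/1.50)² = 53.78, so 90.7 × 53.78 = 4878 mrem/h
At 15.0 m: 4878 × (1.50/15.0)² = 4878 × 0.01000 = 48.78 mrem/h.

4880 mrem/h; 48.8 mrem/h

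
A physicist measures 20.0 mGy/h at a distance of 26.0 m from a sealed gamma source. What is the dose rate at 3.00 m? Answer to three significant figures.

1500 mGy/h

Since intensity falls as 1/r², the rate at 3.00 m is
20.0 × (26.0/3.00)² = 20.0 × 75.11 = 1502 mGy/h.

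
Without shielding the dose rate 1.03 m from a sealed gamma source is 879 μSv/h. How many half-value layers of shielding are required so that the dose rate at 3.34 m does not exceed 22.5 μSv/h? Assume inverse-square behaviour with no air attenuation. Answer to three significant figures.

1.89 half-value layers

At 3.34 m, distance alone gives 879 × (1.03/3.34)² = 879 × 0.09510 = 83.59 μSv/h.
Further attenuation needed: 83.59/22.5 = 3.715.
n = log₂(3.715) = 1.893 half-value layers.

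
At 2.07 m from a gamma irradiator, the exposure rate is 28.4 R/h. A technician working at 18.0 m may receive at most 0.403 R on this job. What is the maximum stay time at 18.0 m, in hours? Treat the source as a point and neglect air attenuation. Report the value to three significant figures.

Applying the 1/r² law, rate at 18.0 m:
28.4 × (2.07/18.0)² = 28.4 × 0.01322 = 0.3754 R/h.
Stay time = 0.403 R ÷ 0.3754 R/h = 1.074 h.

1.07 h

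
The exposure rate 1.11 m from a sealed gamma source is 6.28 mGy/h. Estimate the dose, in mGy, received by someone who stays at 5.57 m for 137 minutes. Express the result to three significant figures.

0.569 mGy

Intensity scales as (d₁/d₂)², so rate at 5.57 m:
(1.11/5.57)² = 0.03971, so 6.28 × 0.03971 = 0.2494 mGy/h.
Dose = rate × time = 0.2494 mGy/h × 2.283 h = 0.5694 mGy.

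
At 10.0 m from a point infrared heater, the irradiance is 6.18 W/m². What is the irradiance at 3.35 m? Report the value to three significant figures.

55.1 W/m²

Intensity scales as (d₁/d₂)², so the rate at 3.35 m is
6.18 × (10.0/3.35)² = 6.18 × 8.911 = 55.07 W/m².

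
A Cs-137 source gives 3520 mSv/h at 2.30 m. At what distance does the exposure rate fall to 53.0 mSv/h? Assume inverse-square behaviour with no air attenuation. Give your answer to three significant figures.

18.7 m

Intensity scales as (d₁/d₂)², so d₂ = d₁·√(I₁/I₂).
I₁/I₂ = 3520/53.0 = 66.42, so d₂ = 2.30 × √66.42 = 18.74 m.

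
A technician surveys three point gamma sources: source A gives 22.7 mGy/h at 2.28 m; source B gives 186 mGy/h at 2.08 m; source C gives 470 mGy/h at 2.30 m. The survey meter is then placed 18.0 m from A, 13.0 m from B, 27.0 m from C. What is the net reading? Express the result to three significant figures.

Each source contributes Iᵢ·(dᵢ/rᵢ)²; contributions add.
A: 22.7 × (2.28/18.0)² = 0.3642 mGy/h
B: 186 × (2.08/13.0)² = 4.762 mGy/h
C: 470 × (2.30/27.0)² = 3.411 mGy/h
Total = 0.3642 + 4.762 + 3.411 = 8.537 mGy/h.

8.54 mGy/h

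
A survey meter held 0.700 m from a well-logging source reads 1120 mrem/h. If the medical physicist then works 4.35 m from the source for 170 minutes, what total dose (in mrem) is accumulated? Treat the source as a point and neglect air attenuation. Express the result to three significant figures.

82.2 mrem

By the inverse-square law, rate at 4.35 m:
1120 × (0.700/4.35)² = 1120 × 0.02590 = 29.01 mrem/h.
Dose = rate × time = 29.01 mrem/h × 2.833 h = 82.19 mrem.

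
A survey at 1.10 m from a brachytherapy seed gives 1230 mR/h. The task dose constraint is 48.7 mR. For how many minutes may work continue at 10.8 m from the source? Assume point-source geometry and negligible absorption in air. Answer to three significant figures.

229 min

Intensity scales as (d₁/d₂)², so rate at 10.8 m:
1230 × (1.10/10.8)² = 1230 × 0.01037 = 12.76 mR/h.
Stay time = 48.7 mR ÷ 12.76 mR/h = 3.817 h = 229.0 min.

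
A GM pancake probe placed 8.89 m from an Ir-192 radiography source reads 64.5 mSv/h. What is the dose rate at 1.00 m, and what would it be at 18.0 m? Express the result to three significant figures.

Applying the 1/r² law,
At 1.00 m: 64.5 × (8.89/1.00)² = 64.5 × 79.03 = 5097 mSv/h
At 18.0 m: (1.00/18.0)² = 0.003086, so 5097 × 0.003086 = 15.73 mSv/h.

5100 mSv/h; 15.7 mSv/h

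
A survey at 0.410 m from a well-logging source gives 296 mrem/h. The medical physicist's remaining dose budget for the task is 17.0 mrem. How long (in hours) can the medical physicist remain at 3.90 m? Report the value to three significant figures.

Applying the 1/r² law, rate at 3.90 m:
(0.410/3.90)² = 0.01105, so 296 × 0.01105 = 3.271 mrem/h.
Stay time = 17.0 mrem ÷ 3.271 mrem/h = 5.197 h.

5.20 h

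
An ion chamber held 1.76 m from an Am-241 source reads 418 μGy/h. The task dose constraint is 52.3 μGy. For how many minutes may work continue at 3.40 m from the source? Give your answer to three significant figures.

Using I₁d₁² = I₂d₂², rate at 3.40 m:
(1.76/3.40)² = 0.2680, so 418 × 0.2680 = 112.0 μGy/h.
Stay time = 52.3 μGy ÷ 112.0 μGy/h = 0.4670 h = 28.02 min.

28.0 min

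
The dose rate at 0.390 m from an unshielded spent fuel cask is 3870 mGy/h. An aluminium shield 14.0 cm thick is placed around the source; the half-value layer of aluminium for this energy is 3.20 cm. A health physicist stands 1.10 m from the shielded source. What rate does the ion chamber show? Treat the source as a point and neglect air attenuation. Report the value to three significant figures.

23.4 mGy/h

Distance alone: (0.390/1.10)² = 0.1257, so 3870 × 0.1257 = 486.5 mGy/h.
Shield: 14.0/3.20 = 4.375 half-value layers → attenuation 2^(−4.375) = 0.04819.
Combined: 486.5 × 0.04819 = 23.44 mGy/h.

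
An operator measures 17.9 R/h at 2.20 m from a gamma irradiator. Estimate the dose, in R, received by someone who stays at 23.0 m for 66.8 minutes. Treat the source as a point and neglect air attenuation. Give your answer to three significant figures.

Applying the 1/r² law, rate at 23.0 m:
17.9 × (2.20/23.0)² = 17.9 × 0.009149 = 0.1638 R/h.
Dose = rate × time = 0.1638 R/h × 1.113 h = 0.1823 R.

0.182 R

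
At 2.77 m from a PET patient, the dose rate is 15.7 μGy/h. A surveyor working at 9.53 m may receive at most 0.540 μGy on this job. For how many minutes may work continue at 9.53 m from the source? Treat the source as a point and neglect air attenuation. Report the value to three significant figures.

24.4 min

Applying the 1/r² law, rate at 9.53 m:
15.7 × (2.77/9.53)² = 15.7 × 0.08448 = 1.326 μGy/h.
Stay time = 0.540 μGy ÷ 1.326 μGy/h = 0.4072 h = 24.43 min.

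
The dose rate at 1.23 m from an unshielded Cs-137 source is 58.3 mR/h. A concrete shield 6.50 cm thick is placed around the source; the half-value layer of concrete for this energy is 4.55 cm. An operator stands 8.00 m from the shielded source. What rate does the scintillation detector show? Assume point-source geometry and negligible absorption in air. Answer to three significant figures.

0.512 mR/h

Distance alone: 58.3 × (1.23/8.00)² = 58.3 × 0.02364 = 1.378 mR/h.
Shield: 6.50/4.55 = 1.429 half-value layers → attenuation 2^(−1.429) = 0.3714.
Combined: 1.378 × 0.3714 = 0.5118 mR/h.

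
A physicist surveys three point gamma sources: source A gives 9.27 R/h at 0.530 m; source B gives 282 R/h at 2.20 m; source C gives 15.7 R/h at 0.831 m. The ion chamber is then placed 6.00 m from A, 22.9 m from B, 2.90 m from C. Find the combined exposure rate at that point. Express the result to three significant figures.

By superposition, sum each source's inverse-square contribution:
A: 9.27 × (0.530/6.00)² = 0.07233 R/h
B: 282 × (2.20/22.9)² = 2.603 R/h
C: 15.7 × (0.831/2.90)² = 1.289 R/h
Total = 0.07233 + 2.603 + 1.289 = 3.964 R/h.

3.96 R/h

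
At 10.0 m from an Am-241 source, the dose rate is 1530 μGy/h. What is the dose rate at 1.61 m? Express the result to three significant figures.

By the inverse-square law, the rate at 1.61 m is
1530 × (10.0/1.61)² = 1530 × 38.58 = 59030 μGy/h.

59000 μGy/h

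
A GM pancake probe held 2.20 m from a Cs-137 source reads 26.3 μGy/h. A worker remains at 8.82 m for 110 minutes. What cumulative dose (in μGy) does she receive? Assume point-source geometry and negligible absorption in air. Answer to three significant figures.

Applying the 1/r² law, rate at 8.82 m:
26.3 × (2.20/8.82)² = 26.3 × 0.06222 = 1.636 μGy/h.
Dose = rate × time = 1.636 μGy/h × 1.833 h = 2.999 μGy.

3.00 μGy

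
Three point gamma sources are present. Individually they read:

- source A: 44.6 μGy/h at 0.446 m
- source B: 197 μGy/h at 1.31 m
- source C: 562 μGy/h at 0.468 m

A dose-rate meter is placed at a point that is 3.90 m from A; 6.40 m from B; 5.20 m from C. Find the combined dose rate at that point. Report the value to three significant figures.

13.4 μGy/h

By superposition, sum each source's inverse-square contribution:
A: 44.6 × (0.446/3.90)² = 0.5833 μGy/h
B: 197 × (1.31/6.40)² = 8.254 μGy/h
C: 562 × (0.468/5.20)² = 4.552 μGy/h
Total = 0.5833 + 8.254 + 4.552 = 13.39 μGy/h.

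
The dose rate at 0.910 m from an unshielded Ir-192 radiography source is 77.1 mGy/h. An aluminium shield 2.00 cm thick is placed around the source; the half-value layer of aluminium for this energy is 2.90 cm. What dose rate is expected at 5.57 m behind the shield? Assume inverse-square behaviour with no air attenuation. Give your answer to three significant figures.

1.28 mGy/h

Distance alone: 77.1 × (0.910/5.57)² = 77.1 × 0.02669 = 2.058 mGy/h.
Shield: 2.00/2.90 = 0.6897 half-value layers → attenuation 2^(−0.6897) = 0.6200.
Combined: 2.058 × 0.6200 = 1.276 mGy/h.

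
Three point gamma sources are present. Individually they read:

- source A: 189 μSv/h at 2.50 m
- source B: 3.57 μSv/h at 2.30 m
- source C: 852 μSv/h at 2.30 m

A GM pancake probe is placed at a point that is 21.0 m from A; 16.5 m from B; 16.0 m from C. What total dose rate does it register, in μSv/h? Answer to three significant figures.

20.4 μSv/h

Each source contributes Iᵢ·(dᵢ/rᵢ)²; contributions add.
A: 189 × (2.50/21.0)² = 2.679 μSv/h
B: 3.57 × (2.30/16.5)² = 0.06937 μSv/h
C: 852 × (2.30/16.0)² = 17.61 μSv/h
Total = 2.679 + 0.06937 + 17.61 = 20.36 μSv/h.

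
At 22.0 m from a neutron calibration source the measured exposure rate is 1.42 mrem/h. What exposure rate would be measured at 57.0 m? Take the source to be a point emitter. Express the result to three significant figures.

Intensity scales as (d₁/d₂)², so scaling from 22.0 m to 57.0 m:
1.42 × (22.0/57.0)² = 1.42 × 0.1490 = 0.2116 mrem/h.

0.212 mrem/h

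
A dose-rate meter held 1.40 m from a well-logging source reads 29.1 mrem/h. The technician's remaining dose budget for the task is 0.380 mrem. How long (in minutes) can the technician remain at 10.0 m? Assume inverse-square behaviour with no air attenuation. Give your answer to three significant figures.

40.0 min

By the inverse-square law, rate at 10.0 m:
(1.40/10.0)² = 0.01960, so 29.1 × 0.01960 = 0.5704 mrem/h.
Stay time = 0.380 mrem ÷ 0.5704 mrem/h = 0.6662 h = 39.97 min.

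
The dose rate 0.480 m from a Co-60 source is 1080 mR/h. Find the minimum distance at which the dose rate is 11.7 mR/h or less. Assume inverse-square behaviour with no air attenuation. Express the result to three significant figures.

4.61 m

Using I₁d₁² = I₂d₂², d₂ = d₁·√(I₁/I₂).
I₁/I₂ = 1080/11.7 = 92.31, so d₂ = 0.480 × √92.31 = 4.612 m.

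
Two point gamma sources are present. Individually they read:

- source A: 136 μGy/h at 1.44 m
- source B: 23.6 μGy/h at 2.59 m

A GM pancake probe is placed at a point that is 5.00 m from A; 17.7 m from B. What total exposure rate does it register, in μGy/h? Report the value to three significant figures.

11.8 μGy/h

By superposition, sum each source's inverse-square contribution:
A: 136 × (1.44/5.00)² = 11.28 μGy/h
B: 23.6 × (2.59/17.7)² = 0.5053 μGy/h
Total = 11.28 + 0.5053 = 11.79 μGy/h.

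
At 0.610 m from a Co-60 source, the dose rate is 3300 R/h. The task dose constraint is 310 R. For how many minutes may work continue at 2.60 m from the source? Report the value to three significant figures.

102 min

Applying the 1/r² law, rate at 2.60 m:
(0.610/2.60)² = 0.05504, so 3300 × 0.05504 = 181.6 R/h.
Stay time = 310 R ÷ 181.6 R/h = 1.707 h = 102.4 min.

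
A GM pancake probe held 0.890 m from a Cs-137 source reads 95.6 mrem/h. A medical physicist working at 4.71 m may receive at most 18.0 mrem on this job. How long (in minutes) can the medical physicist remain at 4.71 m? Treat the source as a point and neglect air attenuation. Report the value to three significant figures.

316 min

Since intensity falls as 1/r², rate at 4.71 m:
95.6 × (0.890/4.71)² = 95.6 × 0.03571 = 3.414 mrem/h.
Stay time = 18.0 mrem ÷ 3.414 mrem/h = 5.272 h = 316.3 min.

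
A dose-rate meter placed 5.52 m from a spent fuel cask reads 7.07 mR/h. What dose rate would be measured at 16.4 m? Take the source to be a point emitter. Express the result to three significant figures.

Intensity scales as (d₁/d₂)², so scaling from 5.52 m to 16.4 m:
(5.52/16.4)² = 0.1133, so 7.07 × 0.1133 = 0.8010 mR/h.

0.801 mR/h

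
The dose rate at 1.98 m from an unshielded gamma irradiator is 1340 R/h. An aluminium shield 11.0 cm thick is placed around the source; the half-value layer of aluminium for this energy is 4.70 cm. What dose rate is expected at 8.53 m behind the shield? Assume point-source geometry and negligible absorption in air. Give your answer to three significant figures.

14.3 R/h

Distance alone: (1.98/8.53)² = 0.05388, so 1340 × 0.05388 = 72.20 R/h.
Shield: 11.0/4.70 = 2.340 half-value layers → attenuation 2^(−2.340) = 0.1975.
Combined: 72.20 × 0.1975 = 14.26 R/h.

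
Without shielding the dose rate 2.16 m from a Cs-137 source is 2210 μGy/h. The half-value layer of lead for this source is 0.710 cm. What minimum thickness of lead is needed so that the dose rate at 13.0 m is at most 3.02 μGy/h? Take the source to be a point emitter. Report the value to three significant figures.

3.08 cm

At 13.0 m, distance alone gives (2.16/13.0)² = 0.02761, so 2210 × 0.02761 = 61.02 μGy/h.
Further attenuation needed: 61.02/3.02 = 20.21.
n = log₂(20.21) = 4.337 half-value layers.
Thickness = 4.337 × 0.710 cm = 3.079 cm.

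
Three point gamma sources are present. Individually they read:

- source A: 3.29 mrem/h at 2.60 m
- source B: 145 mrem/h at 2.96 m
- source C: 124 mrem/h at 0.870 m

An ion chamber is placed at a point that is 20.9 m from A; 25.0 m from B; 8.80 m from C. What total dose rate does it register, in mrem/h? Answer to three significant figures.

3.30 mrem/h

By superposition, sum each source's inverse-square contribution:
A: 3.29 × (2.60/20.9)² = 0.05092 mrem/h
B: 145 × (2.96/25.0)² = 2.033 mrem/h
C: 124 × (0.870/8.80)² = 1.212 mrem/h
Total = 0.05092 + 2.033 + 1.212 = 3.296 mrem/h.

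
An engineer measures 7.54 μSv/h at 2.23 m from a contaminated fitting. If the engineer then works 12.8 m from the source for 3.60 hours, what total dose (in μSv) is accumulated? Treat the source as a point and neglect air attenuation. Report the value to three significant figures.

Intensity scales as (d₁/d₂)², so rate at 12.8 m:
(2.23/12.8)² = 0.03035, so 7.54 × 0.03035 = 0.2288 μSv/h.
Dose = rate × time = 0.2288 μSv/h × 3.600 h = 0.8237 μSv.

0.824 μSv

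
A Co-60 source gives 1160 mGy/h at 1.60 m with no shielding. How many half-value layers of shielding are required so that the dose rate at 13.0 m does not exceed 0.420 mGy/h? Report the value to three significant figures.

At 13.0 m, distance alone gives (1.60/13.0)² = 0.01515, so 1160 × 0.01515 = 17.57 mGy/h.
Further attenuation needed: 17.57/0.420 = 41.83.
n = log₂(41.83) = 5.386 half-value layers.

5.39 half-value layers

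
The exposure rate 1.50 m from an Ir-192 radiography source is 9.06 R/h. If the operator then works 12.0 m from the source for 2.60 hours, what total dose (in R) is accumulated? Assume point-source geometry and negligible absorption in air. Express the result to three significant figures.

Using I₁d₁² = I₂d₂², rate at 12.0 m:
(1.50/12.0)² = 0.01562, so 9.06 × 0.01562 = 0.1415 R/h.
Dose = rate × time = 0.1415 R/h × 2.600 h = 0.3679 R.

0.368 R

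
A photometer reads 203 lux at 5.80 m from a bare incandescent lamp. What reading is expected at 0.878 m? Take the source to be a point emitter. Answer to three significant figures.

8860 lux

Applying the 1/r² law, the rate at 0.878 m is
(5.80/0.878)² = 43.64, so 203 × 43.64 = 8859 lux.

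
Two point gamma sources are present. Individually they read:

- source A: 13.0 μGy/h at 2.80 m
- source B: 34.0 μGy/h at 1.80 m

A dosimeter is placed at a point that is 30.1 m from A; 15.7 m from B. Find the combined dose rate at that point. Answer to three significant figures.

By superposition, sum each source's inverse-square contribution:
A: 13.0 × (2.80/30.1)² = 0.1125 μGy/h
B: 34.0 × (1.80/15.7)² = 0.4469 μGy/h
Total = 0.1125 + 0.4469 = 0.5594 μGy/h.

0.559 μGy/h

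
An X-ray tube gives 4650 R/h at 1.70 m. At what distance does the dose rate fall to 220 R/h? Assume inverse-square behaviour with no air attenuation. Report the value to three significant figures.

Applying the 1/r² law, d₂ = d₁·√(I₁/I₂).
I₁/I₂ = 4650/220 = 21.14, so d₂ = 1.70 × √21.14 = 7.816 m.

7.82 m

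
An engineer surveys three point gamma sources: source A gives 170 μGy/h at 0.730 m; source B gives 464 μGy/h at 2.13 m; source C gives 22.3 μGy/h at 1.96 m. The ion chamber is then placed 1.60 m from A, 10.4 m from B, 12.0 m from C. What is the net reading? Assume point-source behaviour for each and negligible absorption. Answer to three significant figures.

55.4 μGy/h

By superposition, sum each source's inverse-square contribution:
A: 170 × (0.730/1.60)² = 35.39 μGy/h
B: 464 × (2.13/10.4)² = 19.46 μGy/h
C: 22.3 × (1.96/12.0)² = 0.5949 μGy/h
Total = 35.39 + 19.46 + 0.5949 = 55.44 μGy/h.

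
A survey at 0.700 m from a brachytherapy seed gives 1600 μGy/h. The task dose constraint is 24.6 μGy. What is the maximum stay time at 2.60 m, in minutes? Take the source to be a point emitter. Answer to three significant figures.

Intensity scales as (d₁/d₂)², so rate at 2.60 m:
(0.700/2.60)² = 0.07249, so 1600 × 0.07249 = 116.0 μGy/h.
Stay time = 24.6 μGy ÷ 116.0 μGy/h = 0.2121 h = 12.73 min.

12.7 min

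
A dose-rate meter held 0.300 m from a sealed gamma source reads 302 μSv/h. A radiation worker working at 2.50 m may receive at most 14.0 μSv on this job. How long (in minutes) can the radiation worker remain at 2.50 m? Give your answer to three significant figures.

193 min

By the inverse-square law, rate at 2.50 m:
302 × (0.300/2.50)² = 302 × 0.01440 = 4.349 μSv/h.
Stay time = 14.0 μSv ÷ 4.349 μSv/h = 3.219 h = 193.1 min.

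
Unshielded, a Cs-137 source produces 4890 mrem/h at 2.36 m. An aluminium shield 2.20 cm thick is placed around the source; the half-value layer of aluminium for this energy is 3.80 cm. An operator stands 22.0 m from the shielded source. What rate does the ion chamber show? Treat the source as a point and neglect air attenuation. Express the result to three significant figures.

Distance alone: 4890 × (2.36/22.0)² = 4890 × 0.01151 = 56.28 mrem/h.
Shield: 2.20/3.80 = 0.5789 half-value layers → attenuation 2^(−0.5789) = 0.6695.
Combined: 56.28 × 0.6695 = 37.68 mrem/h.

37.7 mrem/h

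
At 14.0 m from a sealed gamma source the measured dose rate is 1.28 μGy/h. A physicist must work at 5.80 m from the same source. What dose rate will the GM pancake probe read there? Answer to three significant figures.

Intensity scales as (d₁/d₂)², so scaling from 14.0 m to 5.80 m:
1.28 × (14.0/5.80)² = 1.28 × 5.826 = 7.457 μGy/h.

7.46 μGy/h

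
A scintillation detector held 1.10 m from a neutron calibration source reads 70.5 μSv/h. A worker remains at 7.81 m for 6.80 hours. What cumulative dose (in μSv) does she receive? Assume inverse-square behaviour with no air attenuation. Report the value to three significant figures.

By the inverse-square law, rate at 7.81 m:
70.5 × (1.10/7.81)² = 70.5 × 0.01984 = 1.399 μSv/h.
Dose = rate × time = 1.399 μSv/h × 6.800 h = 9.513 μSv.

9.51 μSv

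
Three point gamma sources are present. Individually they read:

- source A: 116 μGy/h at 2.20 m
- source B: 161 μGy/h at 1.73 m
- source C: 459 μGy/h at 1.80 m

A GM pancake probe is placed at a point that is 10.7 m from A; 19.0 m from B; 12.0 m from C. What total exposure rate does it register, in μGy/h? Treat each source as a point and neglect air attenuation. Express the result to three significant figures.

Each source contributes Iᵢ·(dᵢ/rᵢ)²; contributions add.
A: 116 × (2.20/10.7)² = 4.904 μGy/h
B: 161 × (1.73/19.0)² = 1.335 μGy/h
C: 459 × (1.80/12.0)² = 10.33 μGy/h
Total = 4.904 + 1.335 + 10.33 = 16.57 μGy/h.

16.6 μGy/h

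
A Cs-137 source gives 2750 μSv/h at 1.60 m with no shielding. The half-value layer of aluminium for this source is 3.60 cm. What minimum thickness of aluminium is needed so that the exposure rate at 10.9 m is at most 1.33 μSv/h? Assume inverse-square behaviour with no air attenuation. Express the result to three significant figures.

19.7 cm

At 10.9 m, distance alone gives 2750 × (1.60/10.9)² = 2750 × 0.02155 = 59.26 μSv/h.
Further attenuation needed: 59.26/1.33 = 44.56.
n = log₂(44.56) = 5.478 half-value layers.
Thickness = 5.478 × 3.60 cm = 19.72 cm.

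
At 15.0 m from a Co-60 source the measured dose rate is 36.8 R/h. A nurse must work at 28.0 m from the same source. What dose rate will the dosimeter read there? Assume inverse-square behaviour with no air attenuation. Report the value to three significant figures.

By the inverse-square law, scaling from 15.0 m to 28.0 m:
36.8 × (15.0/28.0)² = 36.8 × 0.2870 = 10.56 R/h.

10.6 R/h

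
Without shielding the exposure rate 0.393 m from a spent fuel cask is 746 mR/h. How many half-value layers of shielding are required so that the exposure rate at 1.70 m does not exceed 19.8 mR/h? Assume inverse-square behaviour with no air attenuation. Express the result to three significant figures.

1.01 half-value layers

At 1.70 m, distance alone gives (0.393/1.70)² = 0.05344, so 746 × 0.05344 = 39.87 mR/h.
Further attenuation needed: 39.87/19.8 = 2.014.
n = log₂(2.014) = 1.010 half-value layers.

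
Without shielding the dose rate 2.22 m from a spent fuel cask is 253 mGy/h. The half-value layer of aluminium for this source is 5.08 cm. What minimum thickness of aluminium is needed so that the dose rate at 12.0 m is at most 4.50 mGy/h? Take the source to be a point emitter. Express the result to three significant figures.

At 12.0 m, distance alone gives (2.22/12.0)² = 0.03423, so 253 × 0.03423 = 8.660 mGy/h.
Further attenuation needed: 8.660/4.50 = 1.924.
n = log₂(1.924) = 0.9441 half-value layers.
Thickness = 0.9441 × 5.08 cm = 4.796 cm.

4.80 cm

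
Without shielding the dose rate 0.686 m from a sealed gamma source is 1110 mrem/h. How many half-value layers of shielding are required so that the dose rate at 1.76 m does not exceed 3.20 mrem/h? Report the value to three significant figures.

5.72 half-value layers

At 1.76 m, distance alone gives (0.686/1.76)² = 0.1519, so 1110 × 0.1519 = 168.6 mrem/h.
Further attenuation needed: 168.6/3.20 = 52.69.
n = log₂(52.69) = 5.719 half-value layers.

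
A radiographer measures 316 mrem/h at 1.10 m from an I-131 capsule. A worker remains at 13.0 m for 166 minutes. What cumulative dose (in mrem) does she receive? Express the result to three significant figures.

6.26 mrem

Using I₁d₁² = I₂d₂², rate at 13.0 m:
(1.10/13.0)² = 0.007160, so 316 × 0.007160 = 2.263 mrem/h.
Dose = rate × time = 2.263 mrem/h × 2.767 h = 6.262 mrem.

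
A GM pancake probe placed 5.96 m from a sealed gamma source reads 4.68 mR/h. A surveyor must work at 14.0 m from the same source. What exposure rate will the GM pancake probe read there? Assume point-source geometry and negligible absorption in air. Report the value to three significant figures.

0.848 mR/h

By the inverse-square law, scaling from 5.96 m to 14.0 m:
(5.96/14.0)² = 0.1812, so 4.68 × 0.1812 = 0.8480 mR/h.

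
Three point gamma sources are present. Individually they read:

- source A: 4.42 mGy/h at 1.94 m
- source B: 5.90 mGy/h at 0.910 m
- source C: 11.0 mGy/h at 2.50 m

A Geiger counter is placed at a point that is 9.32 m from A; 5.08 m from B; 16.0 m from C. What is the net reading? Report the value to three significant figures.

0.649 mGy/h

By superposition, sum each source's inverse-square contribution:
A: 4.42 × (1.94/9.32)² = 0.1915 mGy/h
B: 5.90 × (0.910/5.08)² = 0.1893 mGy/h
C: 11.0 × (2.50/16.0)² = 0.2686 mGy/h
Total = 0.1915 + 0.1893 + 0.2686 = 0.6494 mGy/h.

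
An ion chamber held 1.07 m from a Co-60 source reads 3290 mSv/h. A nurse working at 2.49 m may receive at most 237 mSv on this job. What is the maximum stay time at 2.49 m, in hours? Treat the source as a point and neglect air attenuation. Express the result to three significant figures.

By the inverse-square law, rate at 2.49 m:
(1.07/2.49)² = 0.1847, so 3290 × 0.1847 = 607.7 mSv/h.
Stay time = 237 mSv ÷ 607.7 mSv/h = 0.3900 h.

0.390 h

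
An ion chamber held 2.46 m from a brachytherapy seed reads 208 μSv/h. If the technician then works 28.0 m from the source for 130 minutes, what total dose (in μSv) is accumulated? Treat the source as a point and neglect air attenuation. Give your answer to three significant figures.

Intensity scales as (d₁/d₂)², so rate at 28.0 m:
208 × (2.46/28.0)² = 208 × 0.007719 = 1.606 μSv/h.
Dose = rate × time = 1.606 μSv/h × 2.167 h = 3.480 μSv.

3.48 μSv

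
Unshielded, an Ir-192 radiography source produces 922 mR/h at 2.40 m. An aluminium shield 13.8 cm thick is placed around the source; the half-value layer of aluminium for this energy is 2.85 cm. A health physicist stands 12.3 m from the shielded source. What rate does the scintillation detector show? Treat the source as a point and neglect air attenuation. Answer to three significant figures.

1.22 mR/h

Distance alone: 922 × (2.40/12.3)² = 922 × 0.03807 = 35.10 mR/h.
Shield: 13.8/2.85 = 4.842 half-value layers → attenuation 2^(−4.842) = 0.03487.
Combined: 35.10 × 0.03487 = 1.224 mR/h.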